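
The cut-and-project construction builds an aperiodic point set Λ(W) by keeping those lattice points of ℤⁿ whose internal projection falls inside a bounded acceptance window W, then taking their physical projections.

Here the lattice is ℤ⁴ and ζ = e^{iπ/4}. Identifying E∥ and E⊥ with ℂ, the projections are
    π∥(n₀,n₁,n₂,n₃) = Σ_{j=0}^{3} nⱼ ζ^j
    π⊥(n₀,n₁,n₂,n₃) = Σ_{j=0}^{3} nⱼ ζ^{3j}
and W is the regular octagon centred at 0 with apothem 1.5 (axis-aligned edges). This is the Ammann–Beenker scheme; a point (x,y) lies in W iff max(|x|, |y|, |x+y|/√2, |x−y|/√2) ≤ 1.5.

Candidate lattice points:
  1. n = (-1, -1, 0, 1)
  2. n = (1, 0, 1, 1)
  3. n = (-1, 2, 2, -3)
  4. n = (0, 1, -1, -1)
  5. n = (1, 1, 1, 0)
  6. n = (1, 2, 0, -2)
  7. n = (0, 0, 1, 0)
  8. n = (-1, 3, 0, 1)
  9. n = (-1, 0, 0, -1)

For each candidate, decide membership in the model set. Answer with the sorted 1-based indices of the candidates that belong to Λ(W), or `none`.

With ζ = e^{iπ/4} the internal vectors are ζ^0,ζ^3,ζ^6,ζ^9.
#1 (-1, -1, 0, 1): internal (0.414214, 0.000000); octagon support 0.414214 vs apothem 1.5 → ∈ W
#2 (1, 0, 1, 1): internal (1.707107, -0.292893); octagon support 1.707107 vs apothem 1.5 → ∉ W
#3 (-1, 2, 2, -3): internal (-4.535534, -2.707107); octagon support 5.121320 vs apothem 1.5 → ∉ W
#4 (0, 1, -1, -1): internal (-1.414214, 1.000000); octagon support 1.707107 vs apothem 1.5 → ∉ W
#5 (1, 1, 1, 0): internal (0.292893, -0.292893); octagon support 0.414214 vs apothem 1.5 → ∈ W
#6 (1, 2, 0, -2): internal (-1.828427, 0.000000); octagon support 1.828427 vs apothem 1.5 → ∉ W
#7 (0, 0, 1, 0): internal (0.000000, -1.000000); octagon support 1.000000 vs apothem 1.5 → ∈ W
#8 (-1, 3, 0, 1): internal (-2.414214, 2.828427); octagon support 3.707107 vs apothem 1.5 → ∉ W
#9 (-1, 0, 0, -1): internal (-1.707107, -0.707107); octagon support 1.707107 vs apothem 1.5 → ∉ W

1, 5, 7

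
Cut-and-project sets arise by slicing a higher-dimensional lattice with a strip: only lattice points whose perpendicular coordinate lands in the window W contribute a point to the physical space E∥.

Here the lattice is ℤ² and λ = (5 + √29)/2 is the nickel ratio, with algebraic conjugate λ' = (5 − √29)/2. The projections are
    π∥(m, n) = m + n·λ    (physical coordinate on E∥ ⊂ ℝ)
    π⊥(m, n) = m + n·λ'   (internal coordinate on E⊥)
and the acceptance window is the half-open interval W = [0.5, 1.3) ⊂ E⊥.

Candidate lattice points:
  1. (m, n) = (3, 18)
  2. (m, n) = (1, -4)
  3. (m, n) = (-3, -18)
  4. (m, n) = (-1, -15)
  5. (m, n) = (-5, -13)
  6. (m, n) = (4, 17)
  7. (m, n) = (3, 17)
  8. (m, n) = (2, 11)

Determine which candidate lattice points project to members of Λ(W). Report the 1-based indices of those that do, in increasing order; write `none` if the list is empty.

6

Numerically λ ≈ 5.192582 and λ' = −1/λ ≈ -0.192582.
#1 (3,18): internal coord 3 + (18)·λ' = -0.466483; -0.466483 ∉ [0.5, 1.3) → out
#2 (1,-4): internal coord 1 + (-4)·λ' = +1.770330; +1.770330 ∉ [0.5, 1.3) → out
#3 (-3,-18): internal coord -3 + (-18)·λ' = +0.466483; +0.466483 ∉ [0.5, 1.3) → out
#4 (-1,-15): internal coord -1 + (-15)·λ' = +1.888736; +1.888736 ∉ [0.5, 1.3) → out
#5 (-5,-13): internal coord -5 + (-13)·λ' = -2.496429; -2.496429 ∉ [0.5, 1.3) → out
#6 (4,17): internal coord 4 + (17)·λ' = +0.726099; +0.726099 ∈ [0.5, 1.3) → IN Λ
#7 (3,17): internal coord 3 + (17)·λ' = -0.273901; -0.273901 ∉ [0.5, 1.3) → out
#8 (2,11): internal coord 2 + (11)·λ' = -0.118406; -0.118406 ∉ [0.5, 1.3) → out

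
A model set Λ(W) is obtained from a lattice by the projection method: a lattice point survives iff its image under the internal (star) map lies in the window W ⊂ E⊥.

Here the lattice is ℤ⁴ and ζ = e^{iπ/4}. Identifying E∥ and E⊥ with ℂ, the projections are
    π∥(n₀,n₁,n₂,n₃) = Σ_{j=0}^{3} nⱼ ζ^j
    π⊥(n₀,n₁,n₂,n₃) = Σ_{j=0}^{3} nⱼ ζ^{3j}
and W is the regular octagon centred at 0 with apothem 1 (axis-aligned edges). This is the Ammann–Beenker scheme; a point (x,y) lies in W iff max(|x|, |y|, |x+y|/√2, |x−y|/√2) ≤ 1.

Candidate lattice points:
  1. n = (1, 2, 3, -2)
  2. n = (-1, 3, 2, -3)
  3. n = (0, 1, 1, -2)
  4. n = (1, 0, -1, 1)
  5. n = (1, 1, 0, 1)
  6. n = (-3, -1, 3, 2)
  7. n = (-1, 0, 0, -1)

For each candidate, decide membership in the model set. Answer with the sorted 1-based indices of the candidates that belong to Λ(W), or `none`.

With ζ = e^{iπ/4} the internal vectors are ζ^0,ζ^3,ζ^6,ζ^9.
candidate 1: n = (1, 2, 3, -2) → π⊥ ≈ (-1.82843, -3.00000); max(|x|,|y|,|x±y|/√2) = 3.41421 > 1 ⇒ ∉ W
candidate 2: n = (-1, 3, 2, -3) → π⊥ ≈ (-5.24264, -2.00000); max(|x|,|y|,|x±y|/√2) = 5.24264 > 1 ⇒ ∉ W
candidate 3: n = (0, 1, 1, -2) → π⊥ ≈ (-2.12132, -1.70711); max(|x|,|y|,|x±y|/√2) = 2.70711 > 1 ⇒ ∉ W
candidate 4: n = (1, 0, -1, 1) → π⊥ ≈ (+1.70711, +1.70711); max(|x|,|y|,|x±y|/√2) = 2.41421 > 1 ⇒ ∉ W
candidate 5: n = (1, 1, 0, 1) → π⊥ ≈ (+1.00000, +1.41421); max(|x|,|y|,|x±y|/√2) = 1.70711 > 1 ⇒ ∉ W
candidate 6: n = (-3, -1, 3, 2) → π⊥ ≈ (-0.87868, -2.29289); max(|x|,|y|,|x±y|/√2) = 2.29289 > 1 ⇒ ∉ W
candidate 7: n = (-1, 0, 0, -1) → π⊥ ≈ (-1.70711, -0.70711); max(|x|,|y|,|x±y|/√2) = 1.70711 > 1 ⇒ ∉ W

none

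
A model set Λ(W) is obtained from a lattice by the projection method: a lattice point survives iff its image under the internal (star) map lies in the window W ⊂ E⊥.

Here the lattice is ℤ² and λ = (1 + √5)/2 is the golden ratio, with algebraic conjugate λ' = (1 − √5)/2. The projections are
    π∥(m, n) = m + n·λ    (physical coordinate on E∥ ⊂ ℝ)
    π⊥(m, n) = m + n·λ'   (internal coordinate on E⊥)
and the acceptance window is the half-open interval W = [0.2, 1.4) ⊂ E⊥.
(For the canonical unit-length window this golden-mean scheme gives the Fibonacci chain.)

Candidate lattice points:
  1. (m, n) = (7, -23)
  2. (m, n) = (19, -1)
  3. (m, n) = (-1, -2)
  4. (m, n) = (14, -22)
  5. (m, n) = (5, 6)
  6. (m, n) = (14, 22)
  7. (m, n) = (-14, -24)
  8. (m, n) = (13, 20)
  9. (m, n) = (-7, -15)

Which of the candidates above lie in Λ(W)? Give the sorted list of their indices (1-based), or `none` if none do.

3, 5, 6, 7, 8

Compute λ' = (1−√5)/2 = -0.6180, so π⊥(m,n) = m -0.6180·n.
candidate 1: (m,n)=(7,-23) → π∥ = 7-23·λ ≈ -30.2148, π⊥ = 7-23·λ' ≈ 21.2148 ∉ [0.2, 1.4) ⇒ out
candidate 2: (m,n)=(19,-1) → π∥ = 19-1·λ ≈ 17.3820, π⊥ = 19-1·λ' ≈ 19.6180 ∉ [0.2, 1.4) ⇒ out
candidate 3: (m,n)=(-1,-2) → π∥ = -1-2·λ ≈ -4.2361, π⊥ = -1-2·λ' ≈ 0.2361 ∈ [0.2, 1.4) ⇒ IN Λ
candidate 4: (m,n)=(14,-22) → π∥ = 14-22·λ ≈ -21.5967, π⊥ = 14-22·λ' ≈ 27.5967 ∉ [0.2, 1.4) ⇒ out
candidate 5: (m,n)=(5,6) → π∥ = 5+6·λ ≈ 14.7082, π⊥ = 5+6·λ' ≈ 1.2918 ∈ [0.2, 1.4) ⇒ IN Λ
candidate 6: (m,n)=(14,22) → π∥ = 14+22·λ ≈ 49.5967, π⊥ = 14+22·λ' ≈ 0.4033 ∈ [0.2, 1.4) ⇒ IN Λ
candidate 7: (m,n)=(-14,-24) → π∥ = -14-24·λ ≈ -52.8328, π⊥ = -14-24·λ' ≈ 0.8328 ∈ [0.2, 1.4) ⇒ IN Λ
candidate 8: (m,n)=(13,20) → π∥ = 13+20·λ ≈ 45.3607, π⊥ = 13+20·λ' ≈ 0.6393 ∈ [0.2, 1.4) ⇒ IN Λ
candidate 9: (m,n)=(-7,-15) → π∥ = -7-15·λ ≈ -31.2705, π⊥ = -7-15·λ' ≈ 2.2705 ∉ [0.2, 1.4) ⇒ out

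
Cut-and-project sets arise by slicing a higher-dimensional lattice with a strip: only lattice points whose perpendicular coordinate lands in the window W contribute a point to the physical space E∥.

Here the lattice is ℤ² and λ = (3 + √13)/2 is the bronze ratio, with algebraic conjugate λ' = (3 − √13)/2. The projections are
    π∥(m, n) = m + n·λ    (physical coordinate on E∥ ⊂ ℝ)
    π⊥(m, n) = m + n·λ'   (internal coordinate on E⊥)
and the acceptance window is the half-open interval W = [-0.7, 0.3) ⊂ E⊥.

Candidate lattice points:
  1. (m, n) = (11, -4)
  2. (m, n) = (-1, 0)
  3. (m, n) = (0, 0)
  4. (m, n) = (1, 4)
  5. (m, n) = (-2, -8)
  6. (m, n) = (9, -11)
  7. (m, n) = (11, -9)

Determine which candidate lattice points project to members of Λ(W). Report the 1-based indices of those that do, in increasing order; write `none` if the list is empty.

Numerically λ ≈ 3.3028 and λ' = −1/λ ≈ -0.3028.
candidate 1: (m,n)=(11,-4) → π∥ = 11-4·λ ≈ -2.2111, π⊥ = 11-4·λ' ≈ 12.2111 ∉ [-0.7, 0.3) ⇒ out
candidate 2: (m,n)=(-1,0) → π∥ = -1+0·λ ≈ -1.0000, π⊥ = -1+0·λ' ≈ -1.0000 ∉ [-0.7, 0.3) ⇒ out
candidate 3: (m,n)=(0,0) → π∥ = 0+0·λ ≈ 0.0000, π⊥ = 0+0·λ' ≈ 0.0000 ∈ [-0.7, 0.3) ⇒ IN Λ
candidate 4: (m,n)=(1,4) → π∥ = 1+4·λ ≈ 14.2111, π⊥ = 1+4·λ' ≈ -0.2111 ∈ [-0.7, 0.3) ⇒ IN Λ
candidate 5: (m,n)=(-2,-8) → π∥ = -2-8·λ ≈ -28.4222, π⊥ = -2-8·λ' ≈ 0.4222 ∉ [-0.7, 0.3) ⇒ out
candidate 6: (m,n)=(9,-11) → π∥ = 9-11·λ ≈ -27.3305, π⊥ = 9-11·λ' ≈ 12.3305 ∉ [-0.7, 0.3) ⇒ out
candidate 7: (m,n)=(11,-9) → π∥ = 11-9·λ ≈ -18.7250, π⊥ = 11-9·λ' ≈ 13.7250 ∉ [-0.7, 0.3) ⇒ out

3, 4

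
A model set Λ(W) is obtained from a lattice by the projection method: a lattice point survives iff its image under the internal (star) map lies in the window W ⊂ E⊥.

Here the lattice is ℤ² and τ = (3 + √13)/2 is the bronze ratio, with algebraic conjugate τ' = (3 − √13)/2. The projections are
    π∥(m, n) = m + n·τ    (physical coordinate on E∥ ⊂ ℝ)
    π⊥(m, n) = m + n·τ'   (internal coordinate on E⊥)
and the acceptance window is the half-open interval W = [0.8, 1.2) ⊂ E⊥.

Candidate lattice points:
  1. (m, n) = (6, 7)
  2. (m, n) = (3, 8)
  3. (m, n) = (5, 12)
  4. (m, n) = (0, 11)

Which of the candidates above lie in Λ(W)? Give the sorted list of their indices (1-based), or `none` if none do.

Numerically τ ≈ 3.3028 and τ' = −1/τ ≈ -0.3028.
#1 (6,7): internal coord 6 + (7)·τ' = +3.8806; +3.8806 ∉ [0.8, 1.2) → out
#2 (3,8): internal coord 3 + (8)·τ' = +0.5778; +0.5778 ∉ [0.8, 1.2) → out
#3 (5,12): internal coord 5 + (12)·τ' = +1.3667; +1.3667 ∉ [0.8, 1.2) → out
#4 (0,11): internal coord 0 + (11)·τ' = -3.3305; -3.3305 ∉ [0.8, 1.2) → out

none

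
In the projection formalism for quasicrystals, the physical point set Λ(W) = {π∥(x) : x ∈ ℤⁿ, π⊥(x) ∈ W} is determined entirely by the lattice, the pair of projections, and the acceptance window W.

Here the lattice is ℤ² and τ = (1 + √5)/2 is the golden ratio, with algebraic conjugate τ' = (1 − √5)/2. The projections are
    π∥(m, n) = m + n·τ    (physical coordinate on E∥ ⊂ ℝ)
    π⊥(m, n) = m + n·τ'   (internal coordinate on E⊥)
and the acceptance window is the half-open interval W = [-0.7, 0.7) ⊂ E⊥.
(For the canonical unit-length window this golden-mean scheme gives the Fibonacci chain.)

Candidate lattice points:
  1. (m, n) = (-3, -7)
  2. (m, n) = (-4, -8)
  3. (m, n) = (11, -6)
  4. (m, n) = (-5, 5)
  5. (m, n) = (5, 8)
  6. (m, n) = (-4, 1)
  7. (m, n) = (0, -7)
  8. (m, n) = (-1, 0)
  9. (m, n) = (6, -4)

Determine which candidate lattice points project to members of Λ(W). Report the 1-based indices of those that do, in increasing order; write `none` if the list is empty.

5

τ' = (1−√5)/2 ≈ -0.61803.
[1] lift (-3,-7): star map gives 1.32624; window check -0.7 ≤ 1.32624 < 0.7 is false → out
[2] lift (-4,-8): star map gives 0.94427; window check -0.7 ≤ 0.94427 < 0.7 is false → out
[3] lift (11,-6): star map gives 14.70820; window check -0.7 ≤ 14.70820 < 0.7 is false → out
[4] lift (-5,5): star map gives -8.09017; window check -0.7 ≤ -8.09017 < 0.7 is false → out
[5] lift (5,8): star map gives 0.05573; window check -0.7 ≤ 0.05573 < 0.7 is true → IN Λ
[6] lift (-4,1): star map gives -4.61803; window check -0.7 ≤ -4.61803 < 0.7 is false → out
[7] lift (0,-7): star map gives 4.32624; window check -0.7 ≤ 4.32624 < 0.7 is false → out
[8] lift (-1,0): star map gives -1.00000; window check -0.7 ≤ -1.00000 < 0.7 is false → out
[9] lift (6,-4): star map gives 8.47214; window check -0.7 ≤ 8.47214 < 0.7 is false → out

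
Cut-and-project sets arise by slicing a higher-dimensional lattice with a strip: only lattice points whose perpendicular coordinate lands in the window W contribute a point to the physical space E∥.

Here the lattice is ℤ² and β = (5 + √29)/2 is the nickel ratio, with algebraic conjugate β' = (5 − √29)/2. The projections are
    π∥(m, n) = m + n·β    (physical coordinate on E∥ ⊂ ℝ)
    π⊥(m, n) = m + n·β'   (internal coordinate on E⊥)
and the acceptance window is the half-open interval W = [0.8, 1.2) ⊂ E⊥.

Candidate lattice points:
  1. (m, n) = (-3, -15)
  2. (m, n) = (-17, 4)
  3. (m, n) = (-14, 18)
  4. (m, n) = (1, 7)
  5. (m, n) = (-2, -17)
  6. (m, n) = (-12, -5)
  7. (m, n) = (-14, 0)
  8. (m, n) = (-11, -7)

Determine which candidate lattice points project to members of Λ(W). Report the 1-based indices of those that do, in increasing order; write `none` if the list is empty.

none

β' = (5−√29)/2 ≈ -0.19258.
[1] lift (-3,-15): star map gives -0.11126; window check 0.8 ≤ -0.11126 < 1.2 is false → out
[2] lift (-17,4): star map gives -17.77033; window check 0.8 ≤ -17.77033 < 1.2 is false → out
[3] lift (-14,18): star map gives -17.46648; window check 0.8 ≤ -17.46648 < 1.2 is false → out
[4] lift (1,7): star map gives -0.34808; window check 0.8 ≤ -0.34808 < 1.2 is false → out
[5] lift (-2,-17): star map gives 1.27390; window check 0.8 ≤ 1.27390 < 1.2 is false → out
[6] lift (-12,-5): star map gives -11.03709; window check 0.8 ≤ -11.03709 < 1.2 is false → out
[7] lift (-14,0): star map gives -14.00000; window check 0.8 ≤ -14.00000 < 1.2 is false → out
[8] lift (-11,-7): star map gives -9.65192; window check 0.8 ≤ -9.65192 < 1.2 is false → out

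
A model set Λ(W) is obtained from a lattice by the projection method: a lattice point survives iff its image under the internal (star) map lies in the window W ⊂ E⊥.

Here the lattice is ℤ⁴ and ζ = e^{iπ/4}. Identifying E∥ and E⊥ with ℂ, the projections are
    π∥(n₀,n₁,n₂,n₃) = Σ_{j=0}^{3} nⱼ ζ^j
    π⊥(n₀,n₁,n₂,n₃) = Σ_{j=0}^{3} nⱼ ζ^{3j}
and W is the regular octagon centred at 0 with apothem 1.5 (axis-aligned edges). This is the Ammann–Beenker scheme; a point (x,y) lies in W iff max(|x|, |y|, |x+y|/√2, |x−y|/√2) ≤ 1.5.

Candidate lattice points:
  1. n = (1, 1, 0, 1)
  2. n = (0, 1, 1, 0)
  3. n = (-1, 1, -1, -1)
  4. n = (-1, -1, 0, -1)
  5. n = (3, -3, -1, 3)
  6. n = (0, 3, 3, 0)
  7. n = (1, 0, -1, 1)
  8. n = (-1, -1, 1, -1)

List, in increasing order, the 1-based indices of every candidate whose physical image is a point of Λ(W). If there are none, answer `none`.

2

Internal map: ζ^{3j} for j=0..3 gives (1,0), (−√2/2,√2/2), (0,−1), (√2/2,√2/2).
#1 (1, 1, 0, 1): internal (1.0000, 1.4142); octagon support 1.7071 vs apothem 1.5 → ∉ W
#2 (0, 1, 1, 0): internal (-0.7071, -0.2929); octagon support 0.7071 vs apothem 1.5 → ∈ W
#3 (-1, 1, -1, -1): internal (-2.4142, 1.0000); octagon support 2.4142 vs apothem 1.5 → ∉ W
#4 (-1, -1, 0, -1): internal (-1.0000, -1.4142); octagon support 1.7071 vs apothem 1.5 → ∉ W
#5 (3, -3, -1, 3): internal (7.2426, 1.0000); octagon support 7.2426 vs apothem 1.5 → ∉ W
#6 (0, 3, 3, 0): internal (-2.1213, -0.8787); octagon support 2.1213 vs apothem 1.5 → ∉ W
#7 (1, 0, -1, 1): internal (1.7071, 1.7071); octagon support 2.4142 vs apothem 1.5 → ∉ W
#8 (-1, -1, 1, -1): internal (-1.0000, -2.4142); octagon support 2.4142 vs apothem 1.5 → ∉ W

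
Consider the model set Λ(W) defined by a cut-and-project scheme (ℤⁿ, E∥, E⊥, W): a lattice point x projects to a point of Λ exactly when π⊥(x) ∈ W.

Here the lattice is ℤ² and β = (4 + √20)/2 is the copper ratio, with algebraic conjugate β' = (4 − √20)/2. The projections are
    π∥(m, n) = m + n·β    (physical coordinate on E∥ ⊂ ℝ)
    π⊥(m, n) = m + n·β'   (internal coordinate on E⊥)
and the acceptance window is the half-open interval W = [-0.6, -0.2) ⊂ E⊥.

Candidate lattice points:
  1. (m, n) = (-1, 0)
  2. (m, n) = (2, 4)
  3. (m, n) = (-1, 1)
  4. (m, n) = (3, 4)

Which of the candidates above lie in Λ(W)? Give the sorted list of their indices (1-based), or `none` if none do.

Compute β' = (4−√20)/2 = -0.2361, so π⊥(m,n) = m -0.2361·n.
candidate 1: (m,n)=(-1,0) → π∥ = -1+0·β ≈ -1.0000, π⊥ = -1+0·β' ≈ -1.0000 ∉ [-0.6, -0.2) ⇒ out
candidate 2: (m,n)=(2,4) → π∥ = 2+4·β ≈ 18.9443, π⊥ = 2+4·β' ≈ 1.0557 ∉ [-0.6, -0.2) ⇒ out
candidate 3: (m,n)=(-1,1) → π∥ = -1+1·β ≈ 3.2361, π⊥ = -1+1·β' ≈ -1.2361 ∉ [-0.6, -0.2) ⇒ out
candidate 4: (m,n)=(3,4) → π∥ = 3+4·β ≈ 19.9443, π⊥ = 3+4·β' ≈ 2.0557 ∉ [-0.6, -0.2) ⇒ out

none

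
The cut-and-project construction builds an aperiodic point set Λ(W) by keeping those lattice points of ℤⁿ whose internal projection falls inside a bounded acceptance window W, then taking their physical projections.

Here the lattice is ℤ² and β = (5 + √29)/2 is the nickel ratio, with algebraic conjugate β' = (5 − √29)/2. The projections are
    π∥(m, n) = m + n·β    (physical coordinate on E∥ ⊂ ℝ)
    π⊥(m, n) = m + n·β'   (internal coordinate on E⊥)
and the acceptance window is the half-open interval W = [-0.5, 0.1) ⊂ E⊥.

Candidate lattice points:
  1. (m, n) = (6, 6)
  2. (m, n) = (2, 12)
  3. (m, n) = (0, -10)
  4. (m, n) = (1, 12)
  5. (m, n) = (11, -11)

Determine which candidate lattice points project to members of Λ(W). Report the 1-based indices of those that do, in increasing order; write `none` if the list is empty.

Numerically β ≈ 5.1926 and β' = −1/β ≈ -0.1926.
candidate 1: (m,n)=(6,6) → π∥ = 6+6·β ≈ 37.1555, π⊥ = 6+6·β' ≈ 4.8445 ∉ [-0.5, 0.1) ⇒ out
candidate 2: (m,n)=(2,12) → π∥ = 2+12·β ≈ 64.3110, π⊥ = 2+12·β' ≈ -0.3110 ∈ [-0.5, 0.1) ⇒ IN Λ
candidate 3: (m,n)=(0,-10) → π∥ = 0-10·β ≈ -51.9258, π⊥ = 0-10·β' ≈ 1.9258 ∉ [-0.5, 0.1) ⇒ out
candidate 4: (m,n)=(1,12) → π∥ = 1+12·β ≈ 63.3110, π⊥ = 1+12·β' ≈ -1.3110 ∉ [-0.5, 0.1) ⇒ out
candidate 5: (m,n)=(11,-11) → π∥ = 11-11·β ≈ -46.1184, π⊥ = 11-11·β' ≈ 13.1184 ∉ [-0.5, 0.1) ⇒ out

2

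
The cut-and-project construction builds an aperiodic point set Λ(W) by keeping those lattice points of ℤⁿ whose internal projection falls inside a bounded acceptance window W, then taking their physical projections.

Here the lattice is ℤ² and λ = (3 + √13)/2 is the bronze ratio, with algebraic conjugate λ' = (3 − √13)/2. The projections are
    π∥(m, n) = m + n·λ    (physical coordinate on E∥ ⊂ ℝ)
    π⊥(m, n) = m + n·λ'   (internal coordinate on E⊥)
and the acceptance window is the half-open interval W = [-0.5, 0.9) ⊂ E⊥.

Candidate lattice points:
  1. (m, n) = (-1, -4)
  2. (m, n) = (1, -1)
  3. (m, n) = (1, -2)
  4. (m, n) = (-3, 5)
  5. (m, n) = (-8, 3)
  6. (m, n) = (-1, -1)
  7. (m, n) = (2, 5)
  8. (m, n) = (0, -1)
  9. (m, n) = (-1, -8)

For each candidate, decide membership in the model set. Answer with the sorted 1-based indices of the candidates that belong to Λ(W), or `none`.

λ' = (3−√13)/2 ≈ -0.3028.
candidate 1: (m,n)=(-1,-4) → π∥ = -1-4·λ ≈ -14.2111, π⊥ = -1-4·λ' ≈ 0.2111 ∈ [-0.5, 0.9) ⇒ IN Λ
candidate 2: (m,n)=(1,-1) → π∥ = 1-1·λ ≈ -2.3028, π⊥ = 1-1·λ' ≈ 1.3028 ∉ [-0.5, 0.9) ⇒ out
candidate 3: (m,n)=(1,-2) → π∥ = 1-2·λ ≈ -5.6056, π⊥ = 1-2·λ' ≈ 1.6056 ∉ [-0.5, 0.9) ⇒ out
candidate 4: (m,n)=(-3,5) → π∥ = -3+5·λ ≈ 13.5139, π⊥ = -3+5·λ' ≈ -4.5139 ∉ [-0.5, 0.9) ⇒ out
candidate 5: (m,n)=(-8,3) → π∥ = -8+3·λ ≈ 1.9083, π⊥ = -8+3·λ' ≈ -8.9083 ∉ [-0.5, 0.9) ⇒ out
candidate 6: (m,n)=(-1,-1) → π∥ = -1-1·λ ≈ -4.3028, π⊥ = -1-1·λ' ≈ -0.6972 ∉ [-0.5, 0.9) ⇒ out
candidate 7: (m,n)=(2,5) → π∥ = 2+5·λ ≈ 18.5139, π⊥ = 2+5·λ' ≈ 0.4861 ∈ [-0.5, 0.9) ⇒ IN Λ
candidate 8: (m,n)=(0,-1) → π∥ = 0-1·λ ≈ -3.3028, π⊥ = 0-1·λ' ≈ 0.3028 ∈ [-0.5, 0.9) ⇒ IN Λ
candidate 9: (m,n)=(-1,-8) → π∥ = -1-8·λ ≈ -27.4222, π⊥ = -1-8·λ' ≈ 1.4222 ∉ [-0.5, 0.9) ⇒ out

1, 7, 8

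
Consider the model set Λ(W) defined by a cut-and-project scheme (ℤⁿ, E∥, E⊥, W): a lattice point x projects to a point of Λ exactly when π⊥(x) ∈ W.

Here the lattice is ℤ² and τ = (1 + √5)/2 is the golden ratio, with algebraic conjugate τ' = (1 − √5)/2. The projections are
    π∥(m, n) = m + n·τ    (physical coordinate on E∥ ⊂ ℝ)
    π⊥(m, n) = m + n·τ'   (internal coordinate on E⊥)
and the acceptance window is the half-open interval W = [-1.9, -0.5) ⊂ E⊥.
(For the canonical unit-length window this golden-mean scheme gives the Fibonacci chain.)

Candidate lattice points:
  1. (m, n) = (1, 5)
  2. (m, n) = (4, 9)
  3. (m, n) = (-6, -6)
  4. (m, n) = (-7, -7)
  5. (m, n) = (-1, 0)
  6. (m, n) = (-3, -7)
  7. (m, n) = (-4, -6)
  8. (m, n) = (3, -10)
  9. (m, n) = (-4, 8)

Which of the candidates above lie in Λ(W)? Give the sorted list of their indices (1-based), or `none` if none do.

Compute τ' = (1−√5)/2 = -0.61803, so π⊥(m,n) = m -0.61803·n.
[1] lift (1,5): star map gives -2.09017; window check -1.9 ≤ -2.09017 < -0.5 is false → out
[2] lift (4,9): star map gives -1.56231; window check -1.9 ≤ -1.56231 < -0.5 is true → IN Λ
[3] lift (-6,-6): star map gives -2.29180; window check -1.9 ≤ -2.29180 < -0.5 is false → out
[4] lift (-7,-7): star map gives -2.67376; window check -1.9 ≤ -2.67376 < -0.5 is false → out
[5] lift (-1,0): star map gives -1.00000; window check -1.9 ≤ -1.00000 < -0.5 is true → IN Λ
[6] lift (-3,-7): star map gives 1.32624; window check -1.9 ≤ 1.32624 < -0.5 is false → out
[7] lift (-4,-6): star map gives -0.29180; window check -1.9 ≤ -0.29180 < -0.5 is false → out
[8] lift (3,-10): star map gives 9.18034; window check -1.9 ≤ 9.18034 < -0.5 is false → out
[9] lift (-4,8): star map gives -8.94427; window check -1.9 ≤ -8.94427 < -0.5 is false → out

2, 5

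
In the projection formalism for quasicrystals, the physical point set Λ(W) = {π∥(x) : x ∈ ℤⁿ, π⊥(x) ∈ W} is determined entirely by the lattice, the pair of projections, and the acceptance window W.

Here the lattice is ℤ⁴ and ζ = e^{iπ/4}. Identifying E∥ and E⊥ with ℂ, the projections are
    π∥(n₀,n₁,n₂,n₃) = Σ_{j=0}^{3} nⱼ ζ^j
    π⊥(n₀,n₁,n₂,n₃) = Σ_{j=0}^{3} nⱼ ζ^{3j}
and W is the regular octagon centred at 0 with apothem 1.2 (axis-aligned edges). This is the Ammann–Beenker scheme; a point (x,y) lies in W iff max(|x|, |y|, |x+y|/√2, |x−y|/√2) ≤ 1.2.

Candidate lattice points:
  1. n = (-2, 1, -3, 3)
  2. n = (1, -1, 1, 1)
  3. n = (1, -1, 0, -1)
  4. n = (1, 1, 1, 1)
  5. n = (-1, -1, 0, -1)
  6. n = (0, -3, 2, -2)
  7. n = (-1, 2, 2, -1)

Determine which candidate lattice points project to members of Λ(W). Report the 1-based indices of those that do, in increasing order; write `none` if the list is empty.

Internal map: ζ^{3j} for j=0..3 gives (1,0), (−√2/2,√2/2), (0,−1), (√2/2,√2/2).
#1 (-2, 1, -3, 3): internal (-0.58579, 5.82843); octagon support 5.82843 vs apothem 1.2 → ∉ W
#2 (1, -1, 1, 1): internal (2.41421, -1.00000); octagon support 2.41421 vs apothem 1.2 → ∉ W
#3 (1, -1, 0, -1): internal (1.00000, -1.41421); octagon support 1.70711 vs apothem 1.2 → ∉ W
#4 (1, 1, 1, 1): internal (1.00000, 0.41421); octagon support 1.00000 vs apothem 1.2 → ∈ W
#5 (-1, -1, 0, -1): internal (-1.00000, -1.41421); octagon support 1.70711 vs apothem 1.2 → ∉ W
#6 (0, -3, 2, -2): internal (0.70711, -5.53553); octagon support 5.53553 vs apothem 1.2 → ∉ W
#7 (-1, 2, 2, -1): internal (-3.12132, -1.29289); octagon support 3.12132 vs apothem 1.2 → ∉ W

4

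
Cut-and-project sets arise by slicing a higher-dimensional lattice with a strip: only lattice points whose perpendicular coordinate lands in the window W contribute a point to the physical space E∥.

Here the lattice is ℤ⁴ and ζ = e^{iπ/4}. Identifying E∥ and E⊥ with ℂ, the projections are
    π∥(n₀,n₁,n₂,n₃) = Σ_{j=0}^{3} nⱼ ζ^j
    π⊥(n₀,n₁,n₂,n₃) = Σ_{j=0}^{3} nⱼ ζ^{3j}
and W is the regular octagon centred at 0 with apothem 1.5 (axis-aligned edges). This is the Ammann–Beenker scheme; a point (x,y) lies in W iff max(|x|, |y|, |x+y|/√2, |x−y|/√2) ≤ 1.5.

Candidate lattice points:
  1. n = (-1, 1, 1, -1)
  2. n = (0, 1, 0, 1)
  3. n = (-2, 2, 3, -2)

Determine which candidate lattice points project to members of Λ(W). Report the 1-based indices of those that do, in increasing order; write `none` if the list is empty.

2

π⊥(n) = n₀ + n₁ζ³ + n₂ζ⁶ + n₃ζ⁹ where ζ = e^{iπ/4}.
#1 (-1, 1, 1, -1): internal (-2.414214, -1.000000); octagon support 2.414214 vs apothem 1.5 → ∉ W
#2 (0, 1, 0, 1): internal (0.000000, 1.414214); octagon support 1.414214 vs apothem 1.5 → ∈ W
#3 (-2, 2, 3, -2): internal (-4.828427, -3.000000); octagon support 5.535534 vs apothem 1.5 → ∉ W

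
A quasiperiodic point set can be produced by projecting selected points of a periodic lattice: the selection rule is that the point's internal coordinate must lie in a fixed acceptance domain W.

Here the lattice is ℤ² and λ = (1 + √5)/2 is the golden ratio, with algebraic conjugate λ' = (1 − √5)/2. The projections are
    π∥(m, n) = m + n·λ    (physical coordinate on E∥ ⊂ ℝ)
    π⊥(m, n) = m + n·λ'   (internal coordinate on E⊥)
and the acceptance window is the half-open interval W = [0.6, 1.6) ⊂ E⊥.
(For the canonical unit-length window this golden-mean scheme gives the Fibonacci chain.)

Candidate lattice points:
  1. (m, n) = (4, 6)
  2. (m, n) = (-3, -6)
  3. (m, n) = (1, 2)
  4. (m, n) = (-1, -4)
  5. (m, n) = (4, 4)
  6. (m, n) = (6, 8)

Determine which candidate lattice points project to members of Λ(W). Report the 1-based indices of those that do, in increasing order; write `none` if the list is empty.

λ' = (1−√5)/2 ≈ -0.61803.
candidate 1: (m,n)=(4,6) → π∥ = 4+6·λ ≈ 13.70820, π⊥ = 4+6·λ' ≈ 0.29180 ∉ [0.6, 1.6) ⇒ out
candidate 2: (m,n)=(-3,-6) → π∥ = -3-6·λ ≈ -12.70820, π⊥ = -3-6·λ' ≈ 0.70820 ∈ [0.6, 1.6) ⇒ IN Λ
candidate 3: (m,n)=(1,2) → π∥ = 1+2·λ ≈ 4.23607, π⊥ = 1+2·λ' ≈ -0.23607 ∉ [0.6, 1.6) ⇒ out
candidate 4: (m,n)=(-1,-4) → π∥ = -1-4·λ ≈ -7.47214, π⊥ = -1-4·λ' ≈ 1.47214 ∈ [0.6, 1.6) ⇒ IN Λ
candidate 5: (m,n)=(4,4) → π∥ = 4+4·λ ≈ 10.47214, π⊥ = 4+4·λ' ≈ 1.52786 ∈ [0.6, 1.6) ⇒ IN Λ
candidate 6: (m,n)=(6,8) → π∥ = 6+8·λ ≈ 18.94427, π⊥ = 6+8·λ' ≈ 1.05573 ∈ [0.6, 1.6) ⇒ IN Λ

2, 4, 5, 6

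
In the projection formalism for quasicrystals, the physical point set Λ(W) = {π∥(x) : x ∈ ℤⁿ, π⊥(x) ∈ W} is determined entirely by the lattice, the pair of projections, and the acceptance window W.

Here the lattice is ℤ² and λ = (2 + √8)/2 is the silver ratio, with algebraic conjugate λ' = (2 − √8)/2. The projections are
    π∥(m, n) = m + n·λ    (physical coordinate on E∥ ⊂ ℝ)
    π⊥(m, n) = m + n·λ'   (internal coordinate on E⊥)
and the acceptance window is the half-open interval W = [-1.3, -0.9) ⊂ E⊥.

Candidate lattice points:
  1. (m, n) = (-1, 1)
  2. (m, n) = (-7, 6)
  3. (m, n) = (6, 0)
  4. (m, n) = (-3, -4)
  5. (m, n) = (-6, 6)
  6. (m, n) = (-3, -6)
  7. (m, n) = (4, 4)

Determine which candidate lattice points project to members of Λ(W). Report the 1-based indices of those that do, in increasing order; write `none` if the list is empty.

Compute λ' = (2−√8)/2 = -0.41421, so π⊥(m,n) = m -0.41421·n.
#1 (-1,1): internal coord -1 + (1)·λ' = -1.41421; -1.41421 ∉ [-1.3, -0.9) → out
#2 (-7,6): internal coord -7 + (6)·λ' = -9.48528; -9.48528 ∉ [-1.3, -0.9) → out
#3 (6,0): internal coord 6 + (0)·λ' = +6.00000; +6.00000 ∉ [-1.3, -0.9) → out
#4 (-3,-4): internal coord -3 + (-4)·λ' = -1.34315; -1.34315 ∉ [-1.3, -0.9) → out
#5 (-6,6): internal coord -6 + (6)·λ' = -8.48528; -8.48528 ∉ [-1.3, -0.9) → out
#6 (-3,-6): internal coord -3 + (-6)·λ' = -0.51472; -0.51472 ∉ [-1.3, -0.9) → out
#7 (4,4): internal coord 4 + (4)·λ' = +2.34315; +2.34315 ∉ [-1.3, -0.9) → out

none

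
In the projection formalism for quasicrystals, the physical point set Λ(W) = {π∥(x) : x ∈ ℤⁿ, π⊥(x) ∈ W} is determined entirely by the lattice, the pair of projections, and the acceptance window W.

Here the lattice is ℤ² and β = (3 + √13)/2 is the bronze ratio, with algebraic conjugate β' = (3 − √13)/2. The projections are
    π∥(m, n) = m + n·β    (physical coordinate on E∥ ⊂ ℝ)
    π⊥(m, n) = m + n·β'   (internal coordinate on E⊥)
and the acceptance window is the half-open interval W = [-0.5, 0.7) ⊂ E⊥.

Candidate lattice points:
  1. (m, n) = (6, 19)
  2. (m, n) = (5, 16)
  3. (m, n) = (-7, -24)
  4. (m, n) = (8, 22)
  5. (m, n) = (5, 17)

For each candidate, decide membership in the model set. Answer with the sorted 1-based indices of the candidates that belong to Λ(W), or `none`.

Numerically β ≈ 3.30278 and β' = −1/β ≈ -0.30278.
candidate 1: (m,n)=(6,19) → π∥ = 6+19·β ≈ 68.75274, π⊥ = 6+19·β' ≈ 0.24726 ∈ [-0.5, 0.7) ⇒ IN Λ
candidate 2: (m,n)=(5,16) → π∥ = 5+16·β ≈ 57.84441, π⊥ = 5+16·β' ≈ 0.15559 ∈ [-0.5, 0.7) ⇒ IN Λ
candidate 3: (m,n)=(-7,-24) → π∥ = -7-24·β ≈ -86.26662, π⊥ = -7-24·β' ≈ 0.26662 ∈ [-0.5, 0.7) ⇒ IN Λ
candidate 4: (m,n)=(8,22) → π∥ = 8+22·β ≈ 80.66106, π⊥ = 8+22·β' ≈ 1.33894 ∉ [-0.5, 0.7) ⇒ out
candidate 5: (m,n)=(5,17) → π∥ = 5+17·β ≈ 61.14719, π⊥ = 5+17·β' ≈ -0.14719 ∈ [-0.5, 0.7) ⇒ IN Λ

1, 2, 3, 5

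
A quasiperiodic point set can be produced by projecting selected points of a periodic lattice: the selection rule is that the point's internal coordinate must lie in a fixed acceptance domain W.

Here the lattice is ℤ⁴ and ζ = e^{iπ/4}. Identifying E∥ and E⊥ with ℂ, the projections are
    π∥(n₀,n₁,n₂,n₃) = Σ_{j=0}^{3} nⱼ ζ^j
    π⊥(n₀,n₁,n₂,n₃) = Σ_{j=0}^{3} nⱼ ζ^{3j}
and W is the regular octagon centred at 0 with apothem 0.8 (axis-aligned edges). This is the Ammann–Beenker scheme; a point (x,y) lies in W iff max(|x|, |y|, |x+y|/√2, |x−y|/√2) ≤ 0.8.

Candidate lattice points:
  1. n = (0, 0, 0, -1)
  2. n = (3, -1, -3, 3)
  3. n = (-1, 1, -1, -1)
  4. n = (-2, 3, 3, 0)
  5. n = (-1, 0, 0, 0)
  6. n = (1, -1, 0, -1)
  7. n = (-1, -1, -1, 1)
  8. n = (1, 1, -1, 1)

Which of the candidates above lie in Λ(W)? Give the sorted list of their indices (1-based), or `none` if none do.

none

π⊥(n) = n₀ + n₁ζ³ + n₂ζ⁶ + n₃ζ⁹ where ζ = e^{iπ/4}.
candidate 1: n = (0, 0, 0, -1) → π⊥ ≈ (-0.70711, -0.70711); max(|x|,|y|,|x±y|/√2) = 1.00000 > 0.8 ⇒ ∉ W
candidate 2: n = (3, -1, -3, 3) → π⊥ ≈ (+5.82843, +4.41421); max(|x|,|y|,|x±y|/√2) = 7.24264 > 0.8 ⇒ ∉ W
candidate 3: n = (-1, 1, -1, -1) → π⊥ ≈ (-2.41421, +1.00000); max(|x|,|y|,|x±y|/√2) = 2.41421 > 0.8 ⇒ ∉ W
candidate 4: n = (-2, 3, 3, 0) → π⊥ ≈ (-4.12132, -0.87868); max(|x|,|y|,|x±y|/√2) = 4.12132 > 0.8 ⇒ ∉ W
candidate 5: n = (-1, 0, 0, 0) → π⊥ ≈ (-1.00000, +0.00000); max(|x|,|y|,|x±y|/√2) = 1.00000 > 0.8 ⇒ ∉ W
candidate 6: n = (1, -1, 0, -1) → π⊥ ≈ (+1.00000, -1.41421); max(|x|,|y|,|x±y|/√2) = 1.70711 > 0.8 ⇒ ∉ W
candidate 7: n = (-1, -1, -1, 1) → π⊥ ≈ (+0.41421, +1.00000); max(|x|,|y|,|x±y|/√2) = 1.00000 > 0.8 ⇒ ∉ W
candidate 8: n = (1, 1, -1, 1) → π⊥ ≈ (+1.00000, +2.41421); max(|x|,|y|,|x±y|/√2) = 2.41421 > 0.8 ⇒ ∉ W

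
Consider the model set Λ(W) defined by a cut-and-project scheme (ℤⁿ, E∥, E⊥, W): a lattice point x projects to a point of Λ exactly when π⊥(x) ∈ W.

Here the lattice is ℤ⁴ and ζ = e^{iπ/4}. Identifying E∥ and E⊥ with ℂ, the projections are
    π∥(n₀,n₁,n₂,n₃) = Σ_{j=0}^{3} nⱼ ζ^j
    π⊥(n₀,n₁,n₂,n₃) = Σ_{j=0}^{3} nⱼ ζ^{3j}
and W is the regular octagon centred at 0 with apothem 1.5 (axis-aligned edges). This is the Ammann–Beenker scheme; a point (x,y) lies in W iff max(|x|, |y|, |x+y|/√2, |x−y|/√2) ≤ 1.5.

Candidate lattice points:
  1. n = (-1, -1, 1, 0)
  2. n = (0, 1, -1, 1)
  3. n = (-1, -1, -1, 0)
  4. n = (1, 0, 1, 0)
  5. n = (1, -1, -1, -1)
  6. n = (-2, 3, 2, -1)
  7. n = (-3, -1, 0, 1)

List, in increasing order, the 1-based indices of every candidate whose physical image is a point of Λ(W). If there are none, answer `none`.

π⊥(n) = n₀ + n₁ζ³ + n₂ζ⁶ + n₃ζ⁹ where ζ = e^{iπ/4}.
#1 (-1, -1, 1, 0): internal (-0.292893, -1.707107); octagon support 1.707107 vs apothem 1.5 → ∉ W
#2 (0, 1, -1, 1): internal (0.000000, 2.414214); octagon support 2.414214 vs apothem 1.5 → ∉ W
#3 (-1, -1, -1, 0): internal (-0.292893, 0.292893); octagon support 0.414214 vs apothem 1.5 → ∈ W
#4 (1, 0, 1, 0): internal (1.000000, -1.000000); octagon support 1.414214 vs apothem 1.5 → ∈ W
#5 (1, -1, -1, -1): internal (1.000000, -0.414214); octagon support 1.000000 vs apothem 1.5 → ∈ W
#6 (-2, 3, 2, -1): internal (-4.828427, -0.585786); octagon support 4.828427 vs apothem 1.5 → ∉ W
#7 (-3, -1, 0, 1): internal (-1.585786, 0.000000); octagon support 1.585786 vs apothem 1.5 → ∉ W

3, 4, 5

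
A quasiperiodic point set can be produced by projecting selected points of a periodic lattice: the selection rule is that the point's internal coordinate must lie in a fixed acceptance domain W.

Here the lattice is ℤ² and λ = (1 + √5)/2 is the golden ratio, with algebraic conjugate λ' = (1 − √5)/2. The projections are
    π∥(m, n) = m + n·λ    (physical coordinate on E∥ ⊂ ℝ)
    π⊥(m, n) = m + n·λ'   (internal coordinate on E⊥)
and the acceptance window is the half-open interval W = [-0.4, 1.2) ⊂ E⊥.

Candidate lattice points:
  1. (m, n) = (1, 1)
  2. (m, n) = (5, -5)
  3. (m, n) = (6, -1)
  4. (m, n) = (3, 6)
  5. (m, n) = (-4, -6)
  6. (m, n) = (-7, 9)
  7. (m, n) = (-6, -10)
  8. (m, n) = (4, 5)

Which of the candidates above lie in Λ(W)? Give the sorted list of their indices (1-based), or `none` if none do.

λ' = (1−√5)/2 ≈ -0.61803.
candidate 1: (m,n)=(1,1) → π∥ = 1+1·λ ≈ 2.61803, π⊥ = 1+1·λ' ≈ 0.38197 ∈ [-0.4, 1.2) ⇒ IN Λ
candidate 2: (m,n)=(5,-5) → π∥ = 5-5·λ ≈ -3.09017, π⊥ = 5-5·λ' ≈ 8.09017 ∉ [-0.4, 1.2) ⇒ out
candidate 3: (m,n)=(6,-1) → π∥ = 6-1·λ ≈ 4.38197, π⊥ = 6-1·λ' ≈ 6.61803 ∉ [-0.4, 1.2) ⇒ out
candidate 4: (m,n)=(3,6) → π∥ = 3+6·λ ≈ 12.70820, π⊥ = 3+6·λ' ≈ -0.70820 ∉ [-0.4, 1.2) ⇒ out
candidate 5: (m,n)=(-4,-6) → π∥ = -4-6·λ ≈ -13.70820, π⊥ = -4-6·λ' ≈ -0.29180 ∈ [-0.4, 1.2) ⇒ IN Λ
candidate 6: (m,n)=(-7,9) → π∥ = -7+9·λ ≈ 7.56231, π⊥ = -7+9·λ' ≈ -12.56231 ∉ [-0.4, 1.2) ⇒ out
candidate 7: (m,n)=(-6,-10) → π∥ = -6-10·λ ≈ -22.18034, π⊥ = -6-10·λ' ≈ 0.18034 ∈ [-0.4, 1.2) ⇒ IN Λ
candidate 8: (m,n)=(4,5) → π∥ = 4+5·λ ≈ 12.09017, π⊥ = 4+5·λ' ≈ 0.90983 ∈ [-0.4, 1.2) ⇒ IN Λ

1, 5, 7, 8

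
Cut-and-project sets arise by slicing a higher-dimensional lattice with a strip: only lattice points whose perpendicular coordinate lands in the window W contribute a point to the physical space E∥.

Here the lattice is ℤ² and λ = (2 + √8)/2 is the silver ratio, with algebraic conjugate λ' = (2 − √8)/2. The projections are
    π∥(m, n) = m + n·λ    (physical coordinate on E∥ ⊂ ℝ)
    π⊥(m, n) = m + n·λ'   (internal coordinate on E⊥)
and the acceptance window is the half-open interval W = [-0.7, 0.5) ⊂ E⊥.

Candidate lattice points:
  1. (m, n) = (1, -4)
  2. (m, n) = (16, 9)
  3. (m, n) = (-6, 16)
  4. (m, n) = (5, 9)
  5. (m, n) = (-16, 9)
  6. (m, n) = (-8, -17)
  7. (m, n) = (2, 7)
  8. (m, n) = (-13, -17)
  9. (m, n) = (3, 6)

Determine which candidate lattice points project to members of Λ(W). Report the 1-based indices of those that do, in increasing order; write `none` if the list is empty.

λ' = (2−√8)/2 ≈ -0.41421.
[1] lift (1,-4): star map gives 2.65685; window check -0.7 ≤ 2.65685 < 0.5 is false → out
[2] lift (16,9): star map gives 12.27208; window check -0.7 ≤ 12.27208 < 0.5 is false → out
[3] lift (-6,16): star map gives -12.62742; window check -0.7 ≤ -12.62742 < 0.5 is false → out
[4] lift (5,9): star map gives 1.27208; window check -0.7 ≤ 1.27208 < 0.5 is false → out
[5] lift (-16,9): star map gives -19.72792; window check -0.7 ≤ -19.72792 < 0.5 is false → out
[6] lift (-8,-17): star map gives -0.95837; window check -0.7 ≤ -0.95837 < 0.5 is false → out
[7] lift (2,7): star map gives -0.89949; window check -0.7 ≤ -0.89949 < 0.5 is false → out
[8] lift (-13,-17): star map gives -5.95837; window check -0.7 ≤ -5.95837 < 0.5 is false → out
[9] lift (3,6): star map gives 0.51472; window check -0.7 ≤ 0.51472 < 0.5 is false → out

none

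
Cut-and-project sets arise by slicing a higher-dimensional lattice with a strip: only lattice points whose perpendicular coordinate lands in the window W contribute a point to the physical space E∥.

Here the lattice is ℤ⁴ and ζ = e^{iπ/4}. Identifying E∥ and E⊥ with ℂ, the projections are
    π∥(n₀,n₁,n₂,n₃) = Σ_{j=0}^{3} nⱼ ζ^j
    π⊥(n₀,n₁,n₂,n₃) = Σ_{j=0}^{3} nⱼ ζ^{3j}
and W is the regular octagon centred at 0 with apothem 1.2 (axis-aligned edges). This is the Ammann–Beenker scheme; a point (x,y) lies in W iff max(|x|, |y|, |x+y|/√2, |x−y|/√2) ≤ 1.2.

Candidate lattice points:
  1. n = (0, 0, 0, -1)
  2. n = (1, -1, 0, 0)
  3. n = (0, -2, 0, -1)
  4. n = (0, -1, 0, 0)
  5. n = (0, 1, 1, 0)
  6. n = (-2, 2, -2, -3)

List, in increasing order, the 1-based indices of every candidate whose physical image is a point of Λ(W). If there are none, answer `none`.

Internal map: ζ^{3j} for j=0..3 gives (1,0), (−√2/2,√2/2), (0,−1), (√2/2,√2/2).
candidate 1: n = (0, 0, 0, -1) → π⊥ ≈ (-0.707107, -0.707107); max(|x|,|y|,|x±y|/√2) = 1.000000 ≤ 1.2 ⇒ ∈ W
candidate 2: n = (1, -1, 0, 0) → π⊥ ≈ (+1.707107, -0.707107); max(|x|,|y|,|x±y|/√2) = 1.707107 > 1.2 ⇒ ∉ W
candidate 3: n = (0, -2, 0, -1) → π⊥ ≈ (+0.707107, -2.121320); max(|x|,|y|,|x±y|/√2) = 2.121320 > 1.2 ⇒ ∉ W
candidate 4: n = (0, -1, 0, 0) → π⊥ ≈ (+0.707107, -0.707107); max(|x|,|y|,|x±y|/√2) = 1.000000 ≤ 1.2 ⇒ ∈ W
candidate 5: n = (0, 1, 1, 0) → π⊥ ≈ (-0.707107, -0.292893); max(|x|,|y|,|x±y|/√2) = 0.707107 ≤ 1.2 ⇒ ∈ W
candidate 6: n = (-2, 2, -2, -3) → π⊥ ≈ (-5.535534, +1.292893); max(|x|,|y|,|x±y|/√2) = 5.535534 > 1.2 ⇒ ∉ W

1, 4, 5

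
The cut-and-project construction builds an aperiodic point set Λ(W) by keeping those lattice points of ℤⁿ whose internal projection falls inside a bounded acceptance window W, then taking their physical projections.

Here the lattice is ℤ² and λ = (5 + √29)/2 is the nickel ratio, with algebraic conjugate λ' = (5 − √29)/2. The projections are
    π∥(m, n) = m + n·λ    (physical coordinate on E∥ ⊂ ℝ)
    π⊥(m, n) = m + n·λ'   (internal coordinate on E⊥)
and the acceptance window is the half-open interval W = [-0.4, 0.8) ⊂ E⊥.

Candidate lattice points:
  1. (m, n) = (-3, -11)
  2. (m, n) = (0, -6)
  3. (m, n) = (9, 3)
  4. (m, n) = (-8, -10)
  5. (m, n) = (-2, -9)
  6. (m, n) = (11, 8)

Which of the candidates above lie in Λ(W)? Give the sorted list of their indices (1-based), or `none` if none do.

5

λ' = (5−√29)/2 ≈ -0.19258.
#1 (-3,-11): internal coord -3 + (-11)·λ' = -0.88159; -0.88159 ∉ [-0.4, 0.8) → out
#2 (0,-6): internal coord 0 + (-6)·λ' = +1.15549; +1.15549 ∉ [-0.4, 0.8) → out
#3 (9,3): internal coord 9 + (3)·λ' = +8.42225; +8.42225 ∉ [-0.4, 0.8) → out
#4 (-8,-10): internal coord -8 + (-10)·λ' = -6.07418; -6.07418 ∉ [-0.4, 0.8) → out
#5 (-2,-9): internal coord -2 + (-9)·λ' = -0.26676; -0.26676 ∈ [-0.4, 0.8) → IN Λ
#6 (11,8): internal coord 11 + (8)·λ' = +9.45934; +9.45934 ∉ [-0.4, 0.8) → out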